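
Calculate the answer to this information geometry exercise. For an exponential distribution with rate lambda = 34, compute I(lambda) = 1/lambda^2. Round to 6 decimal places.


Fisher information for exponential: I(lambda) = 1/lambda^2.
lambda = 34, lambda^2 = 1156.
I = 1/1156 = 0.000865

0.000865


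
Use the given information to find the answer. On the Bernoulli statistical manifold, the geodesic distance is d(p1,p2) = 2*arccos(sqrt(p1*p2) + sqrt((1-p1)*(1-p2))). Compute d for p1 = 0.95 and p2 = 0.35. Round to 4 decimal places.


Geodesic distance on Bernoulli manifold:
d(p1,p2) = 2*arccos(sqrt(p1*p2) + sqrt((1-p1)*(1-p2))).
sqrt(p1*p2) = sqrt(0.95*0.35) = 0.576628.
sqrt((1-p1)*(1-p2)) = sqrt(0.05*0.65) = 0.180278.
arg = 0.576628 + 0.180278 = 0.756906.
d = 2*arccos(0.756906) = 1.4245

1.4245


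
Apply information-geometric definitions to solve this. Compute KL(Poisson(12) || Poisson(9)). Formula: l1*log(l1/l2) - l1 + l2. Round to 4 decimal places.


KL divergence for Poisson:
KL = l1*log(l1/l2) - l1 + l2.
l1 = 12, l2 = 9.
log(12/9) = 0.287682.
l1*log(l1/l2) = 12 * 0.287682 = 3.452185.
KL = 3.452185 - 12 + 9 = 0.4522

0.4522


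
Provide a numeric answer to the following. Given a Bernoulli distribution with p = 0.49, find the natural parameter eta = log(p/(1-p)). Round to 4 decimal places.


Natural parameter for Bernoulli: eta = log(p/(1-p)).
p = 0.49, 1-p = 0.51.
p/(1-p) = 0.960784.
eta = log(0.960784) = -0.0400

-0.0400


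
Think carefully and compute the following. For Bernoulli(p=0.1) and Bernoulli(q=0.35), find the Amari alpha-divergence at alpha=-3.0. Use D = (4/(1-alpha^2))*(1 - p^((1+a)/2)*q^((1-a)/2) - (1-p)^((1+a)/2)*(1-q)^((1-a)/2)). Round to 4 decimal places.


Amari alpha-divergence:
D = (4/(1-alpha^2))*(1 - p^((1+a)/2)*q^((1-a)/2) - (1-p)^((1+a)/2)*(1-q)^((1-a)/2)).
alpha = -3.0, p = 0.1, q = 0.35.
e1 = (1+alpha)/2 = -1.0, e2 = (1-alpha)/2 = 2.0.
t1 = p^e1 * q^e2 = 0.1^-1.0 * 0.35^2.0 = 1.225.
t2 = (1-p)^e1 * (1-q)^e2 = 0.9^-1.0 * 0.65^2.0 = 0.469444.
4/(1-alpha^2) = -0.5.
D = -0.5*(1 - 1.225 - 0.469444) = 0.3472

0.3472


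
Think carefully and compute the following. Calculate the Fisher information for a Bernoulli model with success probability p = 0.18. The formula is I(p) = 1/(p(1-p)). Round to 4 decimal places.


For Bernoulli(p), Fisher information is I(p) = 1/(p*(1-p)).
p = 0.18, 1-p = 0.82.
p*(1-p) = 0.1476.
I(p) = 1/0.1476 = 6.7751

6.7751


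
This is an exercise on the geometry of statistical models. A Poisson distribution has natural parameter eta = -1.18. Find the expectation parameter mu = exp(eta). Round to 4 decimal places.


Expectation parameter for Poisson exponential family:
mu = exp(eta).
eta = -1.18.
mu = exp(-1.18) = 0.3073

0.3073


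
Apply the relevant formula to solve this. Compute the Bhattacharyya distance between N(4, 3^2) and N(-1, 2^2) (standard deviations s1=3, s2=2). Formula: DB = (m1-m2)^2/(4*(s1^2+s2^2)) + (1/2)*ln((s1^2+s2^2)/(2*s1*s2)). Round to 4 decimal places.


Bhattacharyya distance between two Gaussians:
DB = (m1-m2)^2/(4*(s1^2+s2^2)) + (1/2)*ln((s1^2+s2^2)/(2*s1*s2)).
(m1-m2)^2 = (5)^2 = 25.
s1^2+s2^2 = 9 + 4 = 13.
term1 = 25/52 = 0.480769.
term2 = 0.5*ln(13/12.0) = 0.040021.
DB = 0.480769 + 0.040021 = 0.5208

0.5208


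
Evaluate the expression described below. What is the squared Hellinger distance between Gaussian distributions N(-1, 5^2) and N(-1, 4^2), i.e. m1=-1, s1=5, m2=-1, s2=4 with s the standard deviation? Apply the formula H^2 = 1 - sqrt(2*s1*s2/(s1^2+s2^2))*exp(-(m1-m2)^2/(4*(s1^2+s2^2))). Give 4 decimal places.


Squared Hellinger distance for Gaussians:
H^2 = 1 - sqrt(2*s1*s2/(s1^2+s2^2)) * exp(-(m1-m2)^2/(4*(s1^2+s2^2))).
s1^2 = 25, s2^2 = 16, s1^2+s2^2 = 41.
sqrt(2*5*4/(41)) = 0.98773.
(m1-m2)^2 = (0)^2 = 0.
exp(-0/(4*41)) = exp(0.0) = 1.0.
H^2 = 1 - 0.98773*1.0 = 0.0123

0.0123


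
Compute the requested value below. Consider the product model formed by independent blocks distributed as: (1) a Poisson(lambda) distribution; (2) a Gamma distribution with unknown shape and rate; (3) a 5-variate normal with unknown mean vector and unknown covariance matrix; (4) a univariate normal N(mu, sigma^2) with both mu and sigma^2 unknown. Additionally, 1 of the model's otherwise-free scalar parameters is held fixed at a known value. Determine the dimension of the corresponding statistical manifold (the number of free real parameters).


The dimension of a statistical manifold equals the number of free
(independent) real parameters of the model. For a product of independent
blocks the parameter counts add.
- Poisson (lambda): 1.
- Gamma (shape, rate): 2.
- 5-variate normal: 5 (mean) + 5*6/2 = 15 (symmetric covariance) = 20.
- normal (mu, sigma^2): 2.
Total = 1 + 2 + 20 + 2 = 25.
1 parameter(s) fixed at known values: 25 - 1 = 24.
Dimension = 24

24


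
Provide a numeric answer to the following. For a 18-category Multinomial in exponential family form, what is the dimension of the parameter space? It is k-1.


Exponential family dimension calculation:
For Multinomial with k=18 categories, dim = k-1 = 17.

17


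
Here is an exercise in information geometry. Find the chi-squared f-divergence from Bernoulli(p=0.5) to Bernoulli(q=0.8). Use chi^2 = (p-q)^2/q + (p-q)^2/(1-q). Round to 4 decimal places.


Chi-squared divergence between Bernoulli distributions:
chi^2 = (p-q)^2/q + (p-q)^2/(1-q).
p = 0.5, q = 0.8, p-q = -0.3.
(p-q)^2 = 0.09.
term1 = 0.09/0.8 = 0.1125.
term2 = 0.09/0.2 = 0.45.
chi^2 = 0.1125 + 0.45 = 0.5625

0.5625


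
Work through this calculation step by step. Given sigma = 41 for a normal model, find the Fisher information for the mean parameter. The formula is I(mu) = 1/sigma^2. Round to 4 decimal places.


The Fisher information for the mean of a normal distribution is I(mu) = 1/sigma^2.
sigma = 41, so sigma^2 = 1681.
I(mu) = 1/1681 = 0.0006

0.0006


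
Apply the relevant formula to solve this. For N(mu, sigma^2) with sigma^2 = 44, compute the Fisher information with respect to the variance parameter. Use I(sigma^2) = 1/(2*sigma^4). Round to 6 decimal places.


Fisher information for variance: I(sigma^2) = 1/(2*sigma^4).
sigma^2 = 44, so sigma^4 = 1936.
I = 1/(2*1936) = 1/3872 = 0.000258

0.000258


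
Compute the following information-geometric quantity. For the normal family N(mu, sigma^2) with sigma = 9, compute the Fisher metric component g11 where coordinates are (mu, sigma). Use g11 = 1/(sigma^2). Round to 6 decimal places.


For the 2-parameter normal family, the Fisher metric has:
  g11 = 1/sigma^2, g22 = 2/sigma^2.
sigma = 9, sigma^2 = 81.
g11 = 0.012346

0.012346


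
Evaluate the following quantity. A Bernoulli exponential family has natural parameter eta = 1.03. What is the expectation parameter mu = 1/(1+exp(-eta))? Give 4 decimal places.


Dual coordinate (expectation parameter) for Bernoulli:
mu = 1/(1+exp(-eta)).
eta = 1.03.
exp(-eta) = exp(-1.03) = 0.357007.
mu = 1/(1+0.357007) = 0.7369

0.7369


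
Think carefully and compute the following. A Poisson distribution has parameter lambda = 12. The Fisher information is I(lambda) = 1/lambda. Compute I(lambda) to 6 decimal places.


Fisher information for Poisson: I(lambda) = 1/lambda.
lambda = 12.
I(lambda) = 1/12 = 0.083333

0.083333


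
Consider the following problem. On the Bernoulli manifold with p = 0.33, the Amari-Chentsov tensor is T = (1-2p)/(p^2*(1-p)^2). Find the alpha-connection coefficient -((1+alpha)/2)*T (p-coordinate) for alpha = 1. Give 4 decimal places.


Skewness (Amari-Chentsov) tensor: T = (1-2p)/(p^2*(1-p)^2).
p = 0.33, 1-2p = 0.34, p^2 = 0.1089, (1-p)^2 = 0.4489.
T = 0.34/(0.1089 * 0.4489) = 6.955069.
In the p-coordinate, Gamma^(alpha) = Gamma^(0) - (alpha/2)*T with Gamma^(0) = (1/2)*g'(p) = -T/2,
so Gamma^(alpha) = -((1+alpha)/2)*T.
alpha = 1, -(1+alpha)/2 = -1.0.
Gamma = -1.0 * 6.955069 = -6.9551

-6.9551


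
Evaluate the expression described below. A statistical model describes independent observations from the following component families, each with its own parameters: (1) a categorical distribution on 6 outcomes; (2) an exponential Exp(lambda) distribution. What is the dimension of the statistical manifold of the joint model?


The dimension of a statistical manifold equals the number of free
(independent) real parameters of the model. For a product of independent
blocks the parameter counts add.
- categorical on 6 outcomes (probabilities sum to 1): 6-1 = 5.
- exponential (lambda): 1.
Total = 5 + 1 = 6.
Dimension = 6

6


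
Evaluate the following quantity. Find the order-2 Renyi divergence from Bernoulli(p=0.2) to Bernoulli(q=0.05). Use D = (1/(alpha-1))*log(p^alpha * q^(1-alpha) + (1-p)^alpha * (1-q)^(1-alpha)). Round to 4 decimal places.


Renyi divergence of order alpha between Bernoulli distributions:
D = (1/(alpha-1))*log(p^alpha * q^(1-alpha) + (1-p)^alpha * (1-q)^(1-alpha)).
alpha = 2, p = 0.2, q = 0.05.
p^alpha * q^(1-alpha) = 0.2^2 * 0.05^-1 = 0.8.
(1-p)^alpha * (1-q)^(1-alpha) = 0.8^2 * 0.95^-1 = 0.673684.
sum = 0.8 + 0.673684 = 1.473684.
D = (1/1)*log(1.473684) = 0.3878

0.3878


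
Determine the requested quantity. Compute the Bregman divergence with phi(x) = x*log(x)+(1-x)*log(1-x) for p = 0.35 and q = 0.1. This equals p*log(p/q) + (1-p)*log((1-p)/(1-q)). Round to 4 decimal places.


Bregman divergence with negative entropy generator:
D = p*log(p/q) + (1-p)*log((1-p)/(1-q)).
p = 0.35, q = 0.1.
p*log(p/q) = 0.35*log(0.35/0.1) = 0.438467.
(1-p)*log((1-p)/(1-q)) = 0.65*log(0.65/0.9) = -0.211525.
D = 0.438467 + -0.211525 = 0.2269

0.2269


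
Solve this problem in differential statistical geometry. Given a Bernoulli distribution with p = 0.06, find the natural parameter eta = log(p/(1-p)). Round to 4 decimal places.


Natural parameter for Bernoulli: eta = log(p/(1-p)).
p = 0.06, 1-p = 0.94.
p/(1-p) = 0.06383.
eta = log(0.06383) = -2.7515

-2.7515


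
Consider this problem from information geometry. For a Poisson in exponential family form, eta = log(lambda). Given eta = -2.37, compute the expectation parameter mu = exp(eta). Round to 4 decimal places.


Expectation parameter for Poisson exponential family:
mu = exp(eta).
eta = -2.37.
mu = exp(-2.37) = 0.0935

0.0935


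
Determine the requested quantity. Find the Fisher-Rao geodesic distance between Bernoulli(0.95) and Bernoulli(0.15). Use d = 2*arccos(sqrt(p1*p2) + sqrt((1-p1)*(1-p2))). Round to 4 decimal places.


Geodesic distance on Bernoulli manifold:
d(p1,p2) = 2*arccos(sqrt(p1*p2) + sqrt((1-p1)*(1-p2))).
sqrt(p1*p2) = sqrt(0.95*0.15) = 0.377492.
sqrt((1-p1)*(1-p2)) = sqrt(0.05*0.85) = 0.206155.
arg = 0.377492 + 0.206155 = 0.583647.
d = 2*arccos(0.583647) = 1.8952

1.8952


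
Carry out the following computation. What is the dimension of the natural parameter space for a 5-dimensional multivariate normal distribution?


Exponential family dimension calculation:
For 5-dim MVN: mean has 5 params, covariance has 5*6/2 = 15 unique entries.
Total dim = 5 + 15 = 20.

20


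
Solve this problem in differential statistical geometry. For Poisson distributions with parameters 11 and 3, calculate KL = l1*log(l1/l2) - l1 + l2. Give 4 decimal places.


KL divergence for Poisson:
KL = l1*log(l1/l2) - l1 + l2.
l1 = 11, l2 = 3.
log(11/3) = 1.299283.
l1*log(l1/l2) = 11 * 1.299283 = 14.292113.
KL = 14.292113 - 11 + 3 = 6.2921

6.2921


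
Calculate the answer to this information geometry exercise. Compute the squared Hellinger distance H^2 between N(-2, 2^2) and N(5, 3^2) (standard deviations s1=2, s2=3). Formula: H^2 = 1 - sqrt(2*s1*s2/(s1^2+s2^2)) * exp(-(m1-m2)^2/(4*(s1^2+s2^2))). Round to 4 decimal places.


Squared Hellinger distance for Gaussians:
H^2 = 1 - sqrt(2*s1*s2/(s1^2+s2^2)) * exp(-(m1-m2)^2/(4*(s1^2+s2^2))).
s1^2 = 4, s2^2 = 9, s1^2+s2^2 = 13.
sqrt(2*2*3/(13)) = 0.960769.
(m1-m2)^2 = (-7)^2 = 49.
exp(-49/(4*13)) = exp(-0.942308) = 0.389727.
H^2 = 1 - 0.960769*0.389727 = 0.6256

0.6256


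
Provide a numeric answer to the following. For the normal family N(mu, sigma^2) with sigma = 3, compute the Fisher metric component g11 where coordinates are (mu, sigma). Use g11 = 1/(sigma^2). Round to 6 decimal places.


For the 2-parameter normal family, the Fisher metric has:
  g11 = 1/sigma^2, g22 = 2/sigma^2.
sigma = 3, sigma^2 = 9.
g11 = 0.111111

0.111111


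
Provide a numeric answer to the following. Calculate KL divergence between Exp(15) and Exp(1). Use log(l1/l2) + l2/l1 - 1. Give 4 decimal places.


KL divergence for exponential family:
KL = log(l1/l2) + l2/l1 - 1.
log(15/1) = 2.70805.
1/15 = 0.066667.
KL = 2.70805 + 0.066667 - 1 = 1.7747

1.7747


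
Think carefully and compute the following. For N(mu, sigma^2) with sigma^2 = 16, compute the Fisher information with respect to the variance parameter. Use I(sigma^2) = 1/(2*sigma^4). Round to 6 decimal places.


Fisher information for variance: I(sigma^2) = 1/(2*sigma^4).
sigma^2 = 16, so sigma^4 = 256.
I = 1/(2*256) = 1/512 = 0.001953

0.001953


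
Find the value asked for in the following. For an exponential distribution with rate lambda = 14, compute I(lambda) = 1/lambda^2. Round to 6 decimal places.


Fisher information for exponential: I(lambda) = 1/lambda^2.
lambda = 14, lambda^2 = 196.
I = 1/196 = 0.005102

0.005102


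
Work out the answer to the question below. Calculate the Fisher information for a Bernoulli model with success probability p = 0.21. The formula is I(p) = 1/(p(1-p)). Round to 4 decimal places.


For Bernoulli(p), Fisher information is I(p) = 1/(p*(1-p)).
p = 0.21, 1-p = 0.79.
p*(1-p) = 0.1659.
I(p) = 1/0.1659 = 6.0277

6.0277


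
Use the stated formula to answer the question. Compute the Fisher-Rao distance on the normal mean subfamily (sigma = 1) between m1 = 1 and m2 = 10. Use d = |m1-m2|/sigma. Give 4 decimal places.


On the fixed-variance normal subfamily, geodesic distance = |m1-m2|/sigma.
|1 - 10| = 9.
sigma = 1.
d = 9/1 = 9.0000

9.0000


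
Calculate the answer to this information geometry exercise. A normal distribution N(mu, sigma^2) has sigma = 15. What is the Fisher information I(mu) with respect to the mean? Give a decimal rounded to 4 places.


The Fisher information for the mean of a normal distribution is I(mu) = 1/sigma^2.
sigma = 15, so sigma^2 = 225.
I(mu) = 1/225 = 0.0044

0.0044


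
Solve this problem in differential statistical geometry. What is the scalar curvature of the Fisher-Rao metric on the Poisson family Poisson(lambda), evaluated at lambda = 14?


This family has a single free parameter, so its statistical manifold
is 1-dimensional. The Riemann curvature tensor of any 1-dimensional
Riemannian manifold vanishes identically, so R = 0.

0


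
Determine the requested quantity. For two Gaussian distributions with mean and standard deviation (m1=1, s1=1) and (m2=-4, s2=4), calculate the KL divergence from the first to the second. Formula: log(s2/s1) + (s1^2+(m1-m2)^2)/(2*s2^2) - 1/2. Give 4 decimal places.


KL divergence between normal distributions:
KL = log(s2/s1) + (s1^2 + (m1-m2)^2)/(2*s2^2) - 1/2.
log(4/1) = 1.386294.
(1^2 + (1--4)^2)/(2*4^2) = (1 + 25)/32 = 0.8125.
KL = 1.386294 + 0.8125 - 0.5 = 1.6988

1.6988


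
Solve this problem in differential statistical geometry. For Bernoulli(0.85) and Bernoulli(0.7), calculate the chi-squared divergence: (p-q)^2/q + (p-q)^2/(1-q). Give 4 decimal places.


Chi-squared divergence between Bernoulli distributions:
chi^2 = (p-q)^2/q + (p-q)^2/(1-q).
p = 0.85, q = 0.7, p-q = 0.15.
(p-q)^2 = 0.0225.
term1 = 0.0225/0.7 = 0.032143.
term2 = 0.0225/0.3 = 0.075.
chi^2 = 0.032143 + 0.075 = 0.1071

0.1071


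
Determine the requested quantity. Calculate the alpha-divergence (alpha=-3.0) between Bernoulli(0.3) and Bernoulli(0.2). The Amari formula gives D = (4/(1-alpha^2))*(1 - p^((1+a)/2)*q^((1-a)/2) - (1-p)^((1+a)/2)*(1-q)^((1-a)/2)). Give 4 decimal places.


Amari alpha-divergence:
D = (4/(1-alpha^2))*(1 - p^((1+a)/2)*q^((1-a)/2) - (1-p)^((1+a)/2)*(1-q)^((1-a)/2)).
alpha = -3.0, p = 0.3, q = 0.2.
e1 = (1+alpha)/2 = -1.0, e2 = (1-alpha)/2 = 2.0.
t1 = p^e1 * q^e2 = 0.3^-1.0 * 0.2^2.0 = 0.133333.
t2 = (1-p)^e1 * (1-q)^e2 = 0.7^-1.0 * 0.8^2.0 = 0.914286.
4/(1-alpha^2) = -0.5.
D = -0.5*(1 - 0.133333 - 0.914286) = 0.0238

0.0238


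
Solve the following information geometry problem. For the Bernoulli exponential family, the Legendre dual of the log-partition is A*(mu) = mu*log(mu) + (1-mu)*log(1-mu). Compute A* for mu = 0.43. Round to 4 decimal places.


Legendre transform for Bernoulli:
A*(mu) = mu*log(mu) + (1-mu)*log(1-mu).
mu = 0.43, 1-mu = 0.57.
mu*log(mu) = 0.43*log(0.43) = -0.362907.
(1-mu)*log(1-mu) = 0.57*log(0.57) = -0.320408.
A* = -0.362907 + -0.320408 = -0.6833

-0.6833


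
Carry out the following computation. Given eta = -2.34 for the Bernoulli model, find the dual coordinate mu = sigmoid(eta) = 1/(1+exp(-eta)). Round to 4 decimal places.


Dual coordinate (expectation parameter) for Bernoulli:
mu = 1/(1+exp(-eta)).
eta = -2.34.
exp(-eta) = exp(2.34) = 10.381237.
mu = 1/(1+10.381237) = 0.0879

0.0879


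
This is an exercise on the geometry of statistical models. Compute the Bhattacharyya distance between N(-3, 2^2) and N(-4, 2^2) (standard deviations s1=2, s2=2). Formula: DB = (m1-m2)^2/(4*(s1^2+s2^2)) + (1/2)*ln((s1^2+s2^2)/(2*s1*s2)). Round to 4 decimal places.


Bhattacharyya distance between two Gaussians:
DB = (m1-m2)^2/(4*(s1^2+s2^2)) + (1/2)*ln((s1^2+s2^2)/(2*s1*s2)).
(m1-m2)^2 = (1)^2 = 1.
s1^2+s2^2 = 4 + 4 = 8.
term1 = 1/32 = 0.03125.
term2 = 0.5*ln(8/8.0) = 0.0.
DB = 0.03125 + 0.0 = 0.0313

0.0313


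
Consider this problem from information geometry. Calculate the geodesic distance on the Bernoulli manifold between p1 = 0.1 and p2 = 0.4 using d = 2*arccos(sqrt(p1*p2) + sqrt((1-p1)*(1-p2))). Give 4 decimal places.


Geodesic distance on Bernoulli manifold:
d(p1,p2) = 2*arccos(sqrt(p1*p2) + sqrt((1-p1)*(1-p2))).
sqrt(p1*p2) = sqrt(0.1*0.4) = 0.2.
sqrt((1-p1)*(1-p2)) = sqrt(0.9*0.6) = 0.734847.
arg = 0.2 + 0.734847 = 0.934847.
d = 2*arccos(0.934847) = 0.7259

0.7259


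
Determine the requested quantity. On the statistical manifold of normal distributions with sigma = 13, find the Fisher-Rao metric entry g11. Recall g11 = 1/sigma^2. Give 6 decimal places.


For the 2-parameter normal family, the Fisher metric has:
  g11 = 1/sigma^2, g22 = 2/sigma^2.
sigma = 13, sigma^2 = 169.
g11 = 0.005917

0.005917


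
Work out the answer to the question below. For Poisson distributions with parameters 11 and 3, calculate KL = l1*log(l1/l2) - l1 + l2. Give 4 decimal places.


KL divergence for Poisson:
KL = l1*log(l1/l2) - l1 + l2.
l1 = 11, l2 = 3.
log(11/3) = 1.299283.
l1*log(l1/l2) = 11 * 1.299283 = 14.292113.
KL = 14.292113 - 11 + 3 = 6.2921

6.2921


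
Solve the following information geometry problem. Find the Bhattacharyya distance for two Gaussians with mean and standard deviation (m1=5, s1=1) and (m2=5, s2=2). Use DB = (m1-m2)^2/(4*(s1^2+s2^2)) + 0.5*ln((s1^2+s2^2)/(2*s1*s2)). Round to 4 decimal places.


Bhattacharyya distance between two Gaussians:
DB = (m1-m2)^2/(4*(s1^2+s2^2)) + (1/2)*ln((s1^2+s2^2)/(2*s1*s2)).
(m1-m2)^2 = (0)^2 = 0.
s1^2+s2^2 = 1 + 4 = 5.
term1 = 0/20 = 0.0.
term2 = 0.5*ln(5/4.0) = 0.111572.
DB = 0.0 + 0.111572 = 0.1116

0.1116


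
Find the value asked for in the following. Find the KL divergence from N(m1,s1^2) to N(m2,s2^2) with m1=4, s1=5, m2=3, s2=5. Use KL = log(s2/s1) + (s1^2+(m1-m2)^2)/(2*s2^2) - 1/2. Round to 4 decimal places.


KL divergence between normal distributions:
KL = log(s2/s1) + (s1^2 + (m1-m2)^2)/(2*s2^2) - 1/2.
log(5/5) = 0.0.
(5^2 + (4-3)^2)/(2*5^2) = (25 + 1)/50 = 0.52.
KL = 0.0 + 0.52 - 0.5 = 0.0200

0.0200


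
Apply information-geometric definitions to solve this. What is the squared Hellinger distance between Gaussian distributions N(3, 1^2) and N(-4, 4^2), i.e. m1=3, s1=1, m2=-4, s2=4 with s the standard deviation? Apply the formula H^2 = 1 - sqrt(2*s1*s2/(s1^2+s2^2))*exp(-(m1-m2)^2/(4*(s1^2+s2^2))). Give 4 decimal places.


Squared Hellinger distance for Gaussians:
H^2 = 1 - sqrt(2*s1*s2/(s1^2+s2^2)) * exp(-(m1-m2)^2/(4*(s1^2+s2^2))).
s1^2 = 1, s2^2 = 16, s1^2+s2^2 = 17.
sqrt(2*1*4/(17)) = 0.685994.
(m1-m2)^2 = (7)^2 = 49.
exp(-49/(4*17)) = exp(-0.720588) = 0.486466.
H^2 = 1 - 0.685994*0.486466 = 0.6663

0.6663


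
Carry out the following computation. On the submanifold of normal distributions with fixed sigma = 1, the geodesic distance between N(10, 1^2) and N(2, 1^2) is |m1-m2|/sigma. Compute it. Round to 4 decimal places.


On the fixed-variance normal subfamily, geodesic distance = |m1-m2|/sigma.
|10 - 2| = 8.
sigma = 1.
d = 8/1 = 8.0000

8.0000


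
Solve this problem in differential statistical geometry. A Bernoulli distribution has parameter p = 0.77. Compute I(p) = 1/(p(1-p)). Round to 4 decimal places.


For Bernoulli(p), Fisher information is I(p) = 1/(p*(1-p)).
p = 0.77, 1-p = 0.23.
p*(1-p) = 0.1771.
I(p) = 1/0.1771 = 5.6465

5.6465


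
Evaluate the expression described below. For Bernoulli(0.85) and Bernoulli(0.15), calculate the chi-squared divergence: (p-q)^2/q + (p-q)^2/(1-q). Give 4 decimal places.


Chi-squared divergence between Bernoulli distributions:
chi^2 = (p-q)^2/q + (p-q)^2/(1-q).
p = 0.85, q = 0.15, p-q = 0.7.
(p-q)^2 = 0.49.
term1 = 0.49/0.15 = 3.266667.
term2 = 0.49/0.85 = 0.576471.
chi^2 = 3.266667 + 0.576471 = 3.8431

3.8431


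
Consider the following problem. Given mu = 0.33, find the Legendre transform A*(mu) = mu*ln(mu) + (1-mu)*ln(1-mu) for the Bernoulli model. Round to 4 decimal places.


Legendre transform for Bernoulli:
A*(mu) = mu*log(mu) + (1-mu)*log(1-mu).
mu = 0.33, 1-mu = 0.67.
mu*log(mu) = 0.33*log(0.33) = -0.365859.
(1-mu)*log(1-mu) = 0.67*log(0.67) = -0.26832.
A* = -0.365859 + -0.26832 = -0.6342

-0.6342


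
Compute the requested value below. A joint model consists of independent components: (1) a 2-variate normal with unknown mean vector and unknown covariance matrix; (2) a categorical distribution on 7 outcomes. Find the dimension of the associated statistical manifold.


The dimension of a statistical manifold equals the number of free
(independent) real parameters of the model. For a product of independent
blocks the parameter counts add.
- 2-variate normal: 2 (mean) + 2*3/2 = 3 (symmetric covariance) = 5.
- categorical on 7 outcomes (probabilities sum to 1): 7-1 = 6.
Total = 5 + 6 = 11.
Dimension = 11

11


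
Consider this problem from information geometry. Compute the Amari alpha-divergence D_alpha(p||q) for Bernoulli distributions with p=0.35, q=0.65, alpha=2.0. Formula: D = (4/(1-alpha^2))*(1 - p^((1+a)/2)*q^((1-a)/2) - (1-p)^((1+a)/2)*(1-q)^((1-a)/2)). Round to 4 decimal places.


Amari alpha-divergence:
D = (4/(1-alpha^2))*(1 - p^((1+a)/2)*q^((1-a)/2) - (1-p)^((1+a)/2)*(1-q)^((1-a)/2)).
alpha = 2.0, p = 0.35, q = 0.65.
e1 = (1+alpha)/2 = 1.5, e2 = (1-alpha)/2 = -0.5.
t1 = p^e1 * q^e2 = 0.35^1.5 * 0.65^-0.5 = 0.25683.
t2 = (1-p)^e1 * (1-q)^e2 = 0.65^1.5 * 0.35^-0.5 = 0.885801.
4/(1-alpha^2) = -1.333333.
D = -1.333333*(1 - 0.25683 - 0.885801) = 0.1902

0.1902


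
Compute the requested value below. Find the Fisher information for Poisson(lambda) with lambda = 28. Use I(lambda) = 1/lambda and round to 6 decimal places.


Fisher information for Poisson: I(lambda) = 1/lambda.
lambda = 28.
I(lambda) = 1/28 = 0.035714

0.035714


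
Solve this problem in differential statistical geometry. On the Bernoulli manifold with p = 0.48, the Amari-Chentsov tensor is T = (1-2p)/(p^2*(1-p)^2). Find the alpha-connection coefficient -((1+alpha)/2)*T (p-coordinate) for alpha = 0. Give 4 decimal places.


Skewness (Amari-Chentsov) tensor: T = (1-2p)/(p^2*(1-p)^2).
p = 0.48, 1-2p = 0.04, p^2 = 0.2304, (1-p)^2 = 0.2704.
T = 0.04/(0.2304 * 0.2704) = 0.642053.
In the p-coordinate, Gamma^(alpha) = Gamma^(0) - (alpha/2)*T with Gamma^(0) = (1/2)*g'(p) = -T/2,
so Gamma^(alpha) = -((1+alpha)/2)*T.
alpha = 0, -(1+alpha)/2 = -0.5.
Gamma = -0.5 * 0.642053 = -0.3210

-0.3210


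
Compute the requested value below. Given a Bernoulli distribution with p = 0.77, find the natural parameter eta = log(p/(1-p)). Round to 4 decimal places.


Natural parameter for Bernoulli: eta = log(p/(1-p)).
p = 0.77, 1-p = 0.23.
p/(1-p) = 3.347826.
eta = log(3.347826) = 1.2083

1.2083


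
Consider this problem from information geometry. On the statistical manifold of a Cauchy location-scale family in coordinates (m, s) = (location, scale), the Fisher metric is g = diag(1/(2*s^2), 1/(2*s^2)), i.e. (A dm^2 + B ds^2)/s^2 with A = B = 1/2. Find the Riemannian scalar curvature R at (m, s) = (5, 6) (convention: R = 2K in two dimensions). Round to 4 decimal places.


The metric has the form g = (A dm^2 + B ds^2)/s^2 with A = 1/2, B = 1/2.
Substitute u = sqrt(A/B)*m: g = B*(du^2 + ds^2)/s^2, i.e. B times the
Poincare upper half-plane metric, which has constant Gaussian curvature -1.
Scaling a 2D metric by a constant c divides the Gaussian curvature by c,
so K = -1/B = -1/(1/2) = -2.0000 everywhere (the point (m, s) = (5, 6) is irrelevant:
the curvature is constant).
Scalar curvature in dimension 2: R = 2K = -2/(1/2) = -4.0000.

-4.0000


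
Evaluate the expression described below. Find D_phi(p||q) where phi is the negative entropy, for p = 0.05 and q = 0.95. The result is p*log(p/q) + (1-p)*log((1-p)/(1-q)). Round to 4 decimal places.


Bregman divergence with negative entropy generator:
D = p*log(p/q) + (1-p)*log((1-p)/(1-q)).
p = 0.05, q = 0.95.
p*log(p/q) = 0.05*log(0.05/0.95) = -0.147222.
(1-p)*log((1-p)/(1-q)) = 0.95*log(0.95/0.05) = 2.797217.
D = -0.147222 + 2.797217 = 2.6500

2.6500


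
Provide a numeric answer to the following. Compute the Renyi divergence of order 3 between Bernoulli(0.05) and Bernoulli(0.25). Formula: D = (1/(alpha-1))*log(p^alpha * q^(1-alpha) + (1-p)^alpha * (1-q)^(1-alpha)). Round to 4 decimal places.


Renyi divergence of order alpha between Bernoulli distributions:
D = (1/(alpha-1))*log(p^alpha * q^(1-alpha) + (1-p)^alpha * (1-q)^(1-alpha)).
alpha = 3, p = 0.05, q = 0.25.
p^alpha * q^(1-alpha) = 0.05^3 * 0.25^-2 = 0.002.
(1-p)^alpha * (1-q)^(1-alpha) = 0.95^3 * 0.75^-2 = 1.524222.
sum = 0.002 + 1.524222 = 1.526222.
D = (1/2)*log(1.526222) = 0.2114

0.2114


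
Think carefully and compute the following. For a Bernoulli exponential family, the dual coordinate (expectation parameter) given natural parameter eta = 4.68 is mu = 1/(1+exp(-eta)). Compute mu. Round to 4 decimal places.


Dual coordinate (expectation parameter) for Bernoulli:
mu = 1/(1+exp(-eta)).
eta = 4.68.
exp(-eta) = exp(-4.68) = 0.009279.
mu = 1/(1+0.009279) = 0.9908

0.9908


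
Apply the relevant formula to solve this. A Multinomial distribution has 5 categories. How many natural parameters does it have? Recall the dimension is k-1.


Exponential family dimension calculation:
For Multinomial with k=5 categories, dim = k-1 = 4.

4


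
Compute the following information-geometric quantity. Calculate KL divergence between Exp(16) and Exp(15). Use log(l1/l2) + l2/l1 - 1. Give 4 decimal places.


KL divergence for exponential family:
KL = log(l1/l2) + l2/l1 - 1.
log(16/15) = 0.064539.
15/16 = 0.9375.
KL = 0.064539 + 0.9375 - 1 = 0.0020

0.0020


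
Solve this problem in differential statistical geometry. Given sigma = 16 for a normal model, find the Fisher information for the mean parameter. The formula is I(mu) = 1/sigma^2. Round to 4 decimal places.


The Fisher information for the mean of a normal distribution is I(mu) = 1/sigma^2.
sigma = 16, so sigma^2 = 256.
I(mu) = 1/256 = 0.0039

0.0039


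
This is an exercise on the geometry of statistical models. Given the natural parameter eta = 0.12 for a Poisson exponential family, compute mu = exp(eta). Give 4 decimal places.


Expectation parameter for Poisson exponential family:
mu = exp(eta).
eta = 0.12.
mu = exp(0.12) = 1.1275

1.1275


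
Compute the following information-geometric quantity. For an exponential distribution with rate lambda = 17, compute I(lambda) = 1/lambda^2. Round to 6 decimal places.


Fisher information for exponential: I(lambda) = 1/lambda^2.
lambda = 17, lambda^2 = 289.
I = 1/289 = 0.003460

0.003460


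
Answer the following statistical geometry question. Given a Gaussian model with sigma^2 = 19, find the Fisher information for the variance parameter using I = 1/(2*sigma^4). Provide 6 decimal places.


Fisher information for variance: I(sigma^2) = 1/(2*sigma^4).
sigma^2 = 19, so sigma^4 = 361.
I = 1/(2*361) = 1/722 = 0.001385

0.001385


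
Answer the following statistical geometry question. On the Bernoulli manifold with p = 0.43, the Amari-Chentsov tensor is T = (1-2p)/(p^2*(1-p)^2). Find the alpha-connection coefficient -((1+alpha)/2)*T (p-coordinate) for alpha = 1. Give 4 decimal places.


Skewness (Amari-Chentsov) tensor: T = (1-2p)/(p^2*(1-p)^2).
p = 0.43, 1-2p = 0.14, p^2 = 0.1849, (1-p)^2 = 0.3249.
T = 0.14/(0.1849 * 0.3249) = 2.330459.
In the p-coordinate, Gamma^(alpha) = Gamma^(0) - (alpha/2)*T with Gamma^(0) = (1/2)*g'(p) = -T/2,
so Gamma^(alpha) = -((1+alpha)/2)*T.
alpha = 1, -(1+alpha)/2 = -1.0.
Gamma = -1.0 * 2.330459 = -2.3305

-2.3305


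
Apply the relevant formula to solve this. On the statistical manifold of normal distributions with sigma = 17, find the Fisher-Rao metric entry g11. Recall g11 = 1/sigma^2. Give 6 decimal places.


For the 2-parameter normal family, the Fisher metric has:
  g11 = 1/sigma^2, g22 = 2/sigma^2.
sigma = 17, sigma^2 = 289.
g11 = 0.003460

0.003460


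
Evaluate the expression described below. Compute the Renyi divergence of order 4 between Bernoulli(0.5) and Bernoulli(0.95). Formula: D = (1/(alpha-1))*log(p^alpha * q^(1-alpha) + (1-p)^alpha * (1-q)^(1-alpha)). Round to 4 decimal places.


Renyi divergence of order alpha between Bernoulli distributions:
D = (1/(alpha-1))*log(p^alpha * q^(1-alpha) + (1-p)^alpha * (1-q)^(1-alpha)).
alpha = 4, p = 0.5, q = 0.95.
p^alpha * q^(1-alpha) = 0.5^4 * 0.95^-3 = 0.072897.
(1-p)^alpha * (1-q)^(1-alpha) = 0.5^4 * 0.05^-3 = 500.0.
sum = 0.072897 + 500.0 = 500.072897.
D = (1/3)*log(500.072897) = 2.0716

2.0716


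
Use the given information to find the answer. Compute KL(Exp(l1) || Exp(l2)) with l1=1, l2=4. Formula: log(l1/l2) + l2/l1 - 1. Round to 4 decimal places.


KL divergence for exponential family:
KL = log(l1/l2) + l2/l1 - 1.
log(1/4) = -1.386294.
4/1 = 4.0.
KL = -1.386294 + 4.0 - 1 = 1.6137

1.6137


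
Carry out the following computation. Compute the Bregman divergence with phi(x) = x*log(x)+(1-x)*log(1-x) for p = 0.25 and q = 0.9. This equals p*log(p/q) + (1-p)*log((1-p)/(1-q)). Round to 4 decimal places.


Bregman divergence with negative entropy generator:
D = p*log(p/q) + (1-p)*log((1-p)/(1-q)).
p = 0.25, q = 0.9.
p*log(p/q) = 0.25*log(0.25/0.9) = -0.320233.
(1-p)*log((1-p)/(1-q)) = 0.75*log(0.75/0.1) = 1.511177.
D = -0.320233 + 1.511177 = 1.1909

1.1909


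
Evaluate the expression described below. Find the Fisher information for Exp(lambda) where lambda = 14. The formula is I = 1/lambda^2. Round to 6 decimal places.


Fisher information for exponential: I(lambda) = 1/lambda^2.
lambda = 14, lambda^2 = 196.
I = 1/196 = 0.005102

0.005102


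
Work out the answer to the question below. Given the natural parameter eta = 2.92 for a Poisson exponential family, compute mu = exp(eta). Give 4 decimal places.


Expectation parameter for Poisson exponential family:
mu = exp(eta).
eta = 2.92.
mu = exp(2.92) = 18.5413

18.5413


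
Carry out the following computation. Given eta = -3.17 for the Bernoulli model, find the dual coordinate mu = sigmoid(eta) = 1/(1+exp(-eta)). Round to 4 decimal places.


Dual coordinate (expectation parameter) for Bernoulli:
mu = 1/(1+exp(-eta)).
eta = -3.17.
exp(-eta) = exp(3.17) = 23.807484.
mu = 1/(1+23.807484) = 0.0403

0.0403


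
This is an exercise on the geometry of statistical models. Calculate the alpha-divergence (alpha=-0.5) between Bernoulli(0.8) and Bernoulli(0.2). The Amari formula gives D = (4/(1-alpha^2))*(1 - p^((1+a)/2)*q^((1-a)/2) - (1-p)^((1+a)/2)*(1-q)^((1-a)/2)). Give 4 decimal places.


Amari alpha-divergence:
D = (4/(1-alpha^2))*(1 - p^((1+a)/2)*q^((1-a)/2) - (1-p)^((1+a)/2)*(1-q)^((1-a)/2)).
alpha = -0.5, p = 0.8, q = 0.2.
e1 = (1+alpha)/2 = 0.25, e2 = (1-alpha)/2 = 0.75.
t1 = p^e1 * q^e2 = 0.8^0.25 * 0.2^0.75 = 0.282843.
t2 = (1-p)^e1 * (1-q)^e2 = 0.2^0.25 * 0.8^0.75 = 0.565685.
4/(1-alpha^2) = 5.333333.
D = 5.333333*(1 - 0.282843 - 0.565685) = 0.8078

0.8078


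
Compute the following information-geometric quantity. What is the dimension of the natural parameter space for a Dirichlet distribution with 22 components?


Exponential family dimension calculation:
Dirichlet with 22 components has 22 natural parameters.

22


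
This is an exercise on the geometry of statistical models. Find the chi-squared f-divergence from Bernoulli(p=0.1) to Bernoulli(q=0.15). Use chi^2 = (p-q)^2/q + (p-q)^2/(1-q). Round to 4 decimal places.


Chi-squared divergence between Bernoulli distributions:
chi^2 = (p-q)^2/q + (p-q)^2/(1-q).
p = 0.1, q = 0.15, p-q = -0.05.
(p-q)^2 = 0.0025.
term1 = 0.0025/0.15 = 0.016667.
term2 = 0.0025/0.85 = 0.002941.
chi^2 = 0.016667 + 0.002941 = 0.0196

0.0196


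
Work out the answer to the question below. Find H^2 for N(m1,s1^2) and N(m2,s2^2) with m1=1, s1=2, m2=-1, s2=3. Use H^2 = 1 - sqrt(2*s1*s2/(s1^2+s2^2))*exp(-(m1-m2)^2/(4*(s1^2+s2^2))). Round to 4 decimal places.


Squared Hellinger distance for Gaussians:
H^2 = 1 - sqrt(2*s1*s2/(s1^2+s2^2)) * exp(-(m1-m2)^2/(4*(s1^2+s2^2))).
s1^2 = 4, s2^2 = 9, s1^2+s2^2 = 13.
sqrt(2*2*3/(13)) = 0.960769.
(m1-m2)^2 = (2)^2 = 4.
exp(-4/(4*13)) = exp(-0.076923) = 0.925961.
H^2 = 1 - 0.960769*0.925961 = 0.1104

0.1104


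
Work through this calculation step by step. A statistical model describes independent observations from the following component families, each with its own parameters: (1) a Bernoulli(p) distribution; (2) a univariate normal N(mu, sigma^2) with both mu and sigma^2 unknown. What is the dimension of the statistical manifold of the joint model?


The dimension of a statistical manifold equals the number of free
(independent) real parameters of the model. For a product of independent
blocks the parameter counts add.
- Bernoulli (p): 1.
- normal (mu, sigma^2): 2.
Total = 1 + 2 = 3.
Dimension = 3

3


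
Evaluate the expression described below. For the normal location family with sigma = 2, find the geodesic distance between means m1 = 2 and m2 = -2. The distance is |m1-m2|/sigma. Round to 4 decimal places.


On the fixed-variance normal subfamily, geodesic distance = |m1-m2|/sigma.
|2 - -2| = 4.
sigma = 2.
d = 4/2 = 2.0000

2.0000


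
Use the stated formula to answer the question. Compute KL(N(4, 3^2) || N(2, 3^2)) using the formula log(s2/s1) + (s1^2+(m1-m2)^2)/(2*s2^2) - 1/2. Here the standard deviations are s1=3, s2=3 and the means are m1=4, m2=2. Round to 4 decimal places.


KL divergence between normal distributions:
KL = log(s2/s1) + (s1^2 + (m1-m2)^2)/(2*s2^2) - 1/2.
log(3/3) = 0.0.
(3^2 + (4-2)^2)/(2*3^2) = (9 + 4)/18 = 0.722222.
KL = 0.0 + 0.722222 - 0.5 = 0.2222

0.2222


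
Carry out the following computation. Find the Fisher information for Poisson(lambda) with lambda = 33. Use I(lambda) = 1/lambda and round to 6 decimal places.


Fisher information for Poisson: I(lambda) = 1/lambda.
lambda = 33.
I(lambda) = 1/33 = 0.030303

0.030303


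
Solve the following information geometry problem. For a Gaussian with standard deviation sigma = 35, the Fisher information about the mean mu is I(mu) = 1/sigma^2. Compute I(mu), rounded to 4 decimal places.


The Fisher information for the mean of a normal distribution is I(mu) = 1/sigma^2.
sigma = 35, so sigma^2 = 1225.
I(mu) = 1/1225 = 0.0008

0.0008


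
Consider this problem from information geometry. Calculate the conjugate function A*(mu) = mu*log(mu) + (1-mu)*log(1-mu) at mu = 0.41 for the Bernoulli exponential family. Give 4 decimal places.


Legendre transform for Bernoulli:
A*(mu) = mu*log(mu) + (1-mu)*log(1-mu).
mu = 0.41, 1-mu = 0.59.
mu*log(mu) = 0.41*log(0.41) = -0.365555.
(1-mu)*log(1-mu) = 0.59*log(0.59) = -0.311303.
A* = -0.365555 + -0.311303 = -0.6769

-0.6769


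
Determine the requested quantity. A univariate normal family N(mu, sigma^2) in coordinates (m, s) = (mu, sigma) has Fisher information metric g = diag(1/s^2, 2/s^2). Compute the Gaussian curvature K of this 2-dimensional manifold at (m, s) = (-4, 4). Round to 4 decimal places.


The metric has the form g = (A dm^2 + B ds^2)/s^2 with A = 1, B = 2.
Substitute u = sqrt(A/B)*m: g = B*(du^2 + ds^2)/s^2, i.e. B times the
Poincare upper half-plane metric, which has constant Gaussian curvature -1.
Scaling a 2D metric by a constant c divides the Gaussian curvature by c,
so K = -1/B = -1/(2) = -0.5000 everywhere (the point (m, s) = (-4, 4) is irrelevant:
the curvature is constant).
The requested Gaussian curvature is K = -0.5000.

-0.5000


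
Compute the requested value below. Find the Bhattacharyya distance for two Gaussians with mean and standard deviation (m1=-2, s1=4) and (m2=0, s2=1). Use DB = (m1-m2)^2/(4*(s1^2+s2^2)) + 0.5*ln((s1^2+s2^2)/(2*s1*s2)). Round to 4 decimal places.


Bhattacharyya distance between two Gaussians:
DB = (m1-m2)^2/(4*(s1^2+s2^2)) + (1/2)*ln((s1^2+s2^2)/(2*s1*s2)).
(m1-m2)^2 = (-2)^2 = 4.
s1^2+s2^2 = 16 + 1 = 17.
term1 = 4/68 = 0.058824.
term2 = 0.5*ln(17/8.0) = 0.376886.
DB = 0.058824 + 0.376886 = 0.4357

0.4357


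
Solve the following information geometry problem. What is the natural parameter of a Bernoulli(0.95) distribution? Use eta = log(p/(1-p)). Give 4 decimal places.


Natural parameter for Bernoulli: eta = log(p/(1-p)).
p = 0.95, 1-p = 0.05.
p/(1-p) = 19.0.
eta = log(19.0) = 2.9444

2.9444


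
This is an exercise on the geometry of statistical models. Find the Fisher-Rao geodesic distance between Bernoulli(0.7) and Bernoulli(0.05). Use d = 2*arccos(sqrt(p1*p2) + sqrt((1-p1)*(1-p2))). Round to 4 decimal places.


Geodesic distance on Bernoulli manifold:
d(p1,p2) = 2*arccos(sqrt(p1*p2) + sqrt((1-p1)*(1-p2))).
sqrt(p1*p2) = sqrt(0.7*0.05) = 0.187083.
sqrt((1-p1)*(1-p2)) = sqrt(0.3*0.95) = 0.533854.
arg = 0.187083 + 0.533854 = 0.720937.
d = 2*arccos(0.720937) = 1.5313

1.5313


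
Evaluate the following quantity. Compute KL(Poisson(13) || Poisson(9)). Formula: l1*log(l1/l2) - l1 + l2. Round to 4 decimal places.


KL divergence for Poisson:
KL = l1*log(l1/l2) - l1 + l2.
l1 = 13, l2 = 9.
log(13/9) = 0.367725.
l1*log(l1/l2) = 13 * 0.367725 = 4.780422.
KL = 4.780422 - 13 + 9 = 0.7804

0.7804


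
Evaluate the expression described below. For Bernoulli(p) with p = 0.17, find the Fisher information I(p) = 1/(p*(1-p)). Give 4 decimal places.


For Bernoulli(p), Fisher information is I(p) = 1/(p*(1-p)).
p = 0.17, 1-p = 0.83.
p*(1-p) = 0.1411.
I(p) = 1/0.1411 = 7.0872

7.0872


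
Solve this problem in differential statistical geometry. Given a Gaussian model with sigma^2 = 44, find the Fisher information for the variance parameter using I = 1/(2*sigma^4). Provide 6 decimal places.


Fisher information for variance: I(sigma^2) = 1/(2*sigma^4).
sigma^2 = 44, so sigma^4 = 1936.
I = 1/(2*1936) = 1/3872 = 0.000258

0.000258


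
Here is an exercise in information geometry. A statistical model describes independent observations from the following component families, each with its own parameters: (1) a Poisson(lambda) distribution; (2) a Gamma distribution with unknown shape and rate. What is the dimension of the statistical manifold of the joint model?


The dimension of a statistical manifold equals the number of free
(independent) real parameters of the model. For a product of independent
blocks the parameter counts add.
- Poisson (lambda): 1.
- Gamma (shape, rate): 2.
Total = 1 + 2 = 3.
Dimension = 3

3


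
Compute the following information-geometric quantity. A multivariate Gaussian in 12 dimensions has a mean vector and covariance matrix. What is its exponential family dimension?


Exponential family dimension calculation:
For 12-dim MVN: mean has 12 params, covariance has 12*13/2 = 78 unique entries.
Total dim = 12 + 78 = 90.

90
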